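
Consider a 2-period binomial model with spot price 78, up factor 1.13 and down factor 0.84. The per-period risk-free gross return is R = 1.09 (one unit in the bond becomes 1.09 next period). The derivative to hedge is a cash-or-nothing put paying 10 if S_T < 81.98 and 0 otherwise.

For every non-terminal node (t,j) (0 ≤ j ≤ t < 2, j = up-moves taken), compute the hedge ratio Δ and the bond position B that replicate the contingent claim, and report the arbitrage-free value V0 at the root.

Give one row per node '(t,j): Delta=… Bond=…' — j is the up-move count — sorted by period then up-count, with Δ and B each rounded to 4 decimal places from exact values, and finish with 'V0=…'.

Risk-neutral probability p* = (R−d)/(u−d) = (1.09−0.84)/(1.13−0.84) = 0.8621.
Terminal payoffs: V(2,0)=10.0000, V(2,1)=10.0000, V(2,2)=0.0000
(1,0): S=65.5200. Δ = (V_up−V_dn)/(S_up−S_dn) = (10.0000−10.0000)/(74.0376−55.0368) = 0.0000. V = [p*·10.0000 + (1−p*)·10.0000]/1.09 = 9.1743. B = V − Δ·S = 9.1743.
(1,1): S=88.1400. Δ = (V_up−V_dn)/(S_up−S_dn) = (0.0000−10.0000)/(99.5982−74.0376) = -0.3912. V = [p*·0.0000 + (1−p*)·10.0000]/1.09 = 1.2654. B = V − Δ·S = 35.7482.
(0,0): S=78.0000. Δ = (V_up−V_dn)/(S_up−S_dn) = (1.2654−9.1743)/(88.1400−65.5200) = -0.3496. V = [p*·1.2654 + (1−p*)·9.1743]/1.09 = 2.1617. B = V − Δ·S = 29.4338.
Self-financing check: at every node Δ·S+B equals the discounted successor values.

(0,0): Delta=-0.3496 Bond=29.4338
(1,0): Delta=0.0000 Bond=9.1743
(1,1): Delta=-0.3912 Bond=35.7482
V0=2.1617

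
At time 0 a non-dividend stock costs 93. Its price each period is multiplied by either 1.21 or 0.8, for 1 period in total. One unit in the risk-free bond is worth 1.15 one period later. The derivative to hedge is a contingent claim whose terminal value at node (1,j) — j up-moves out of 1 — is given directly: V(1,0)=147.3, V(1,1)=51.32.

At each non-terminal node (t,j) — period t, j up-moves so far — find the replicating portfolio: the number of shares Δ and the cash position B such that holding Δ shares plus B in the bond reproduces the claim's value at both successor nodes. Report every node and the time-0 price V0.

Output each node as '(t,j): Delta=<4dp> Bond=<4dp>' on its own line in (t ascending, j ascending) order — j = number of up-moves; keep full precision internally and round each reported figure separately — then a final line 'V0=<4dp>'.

(0,0): Delta=-2.5172 Bond=290.9374
V0=56.8399

The replicating-portfolio and risk-neutral prices coincide; use p* = (1.15−0.8)/(1.21−0.8) = 0.8537 for the latter.
At expiry t=1: V(1,0)=147.3000, V(1,1)=51.3200
  t=0,j=0: stock 93.0000 → up 112.5300 (V=51.3200), down 74.4000 (V=147.3000). Price 56.8399; hedge Δ=-2.5172, bond B=290.9374.
Each (Δ,B) replicates both successor values, so the strategy is self-financing and V0 is arbitrage-free.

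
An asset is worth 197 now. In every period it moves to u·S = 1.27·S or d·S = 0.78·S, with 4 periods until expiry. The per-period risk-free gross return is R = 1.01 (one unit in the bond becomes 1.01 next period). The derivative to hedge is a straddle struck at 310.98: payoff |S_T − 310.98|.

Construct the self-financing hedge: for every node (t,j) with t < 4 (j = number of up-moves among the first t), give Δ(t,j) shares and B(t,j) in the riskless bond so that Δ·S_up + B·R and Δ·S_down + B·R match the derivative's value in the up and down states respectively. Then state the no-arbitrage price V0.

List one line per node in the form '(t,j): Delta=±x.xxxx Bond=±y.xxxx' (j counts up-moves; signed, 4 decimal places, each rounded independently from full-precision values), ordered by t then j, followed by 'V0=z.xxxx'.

(0,0): Delta=-0.5622 Bond=232.9836
(1,0): Delta=-0.9783 Bond=299.2644
(1,1): Delta=-0.2732 Bond=163.0211
(2,0): Delta=-1.0000 Bond=304.8525
(2,1): Delta=-0.9633 Bond=299.3230
(2,2): Delta=0.2059 Bond=12.4138
(3,0): Delta=-1.0000 Bond=307.9010
(3,1): Delta=-1.0000 Bond=307.9010
(3,2): Delta=-0.9378 Bond=296.0031
(3,3): Delta=1.0000 Bond=-307.9010
V0=122.2380

Under the risk-neutral measure, an up-move has probability p* = (R−d)/(u−d) = 0.4694 and values discount at R = 1.01.
Terminal values V(4,·): V(4,0)=238.0603, V(4,1)=192.2518, V(4,2)=117.6662, V(4,3)=3.7745, V(4,4)=201.5049
(3,0): S=93.4867. Δ = (V_up−V_dn)/(S_up−S_dn) = (192.2518−238.0603)/(118.7282−72.9197) = -1.0000. V = [p*·192.2518 + (1−p*)·238.0603]/1.01 = 214.4142. B = V − Δ·S = 307.9010.
(3,1): S=152.2156. Δ = (V_up−V_dn)/(S_up−S_dn) = (117.6662−192.2518)/(193.3138−118.7282) = -1.0000. V = [p*·117.6662 + (1−p*)·192.2518]/1.01 = 155.6854. B = V − Δ·S = 307.9010.
(3,2): S=247.8382. Δ = (V_up−V_dn)/(S_up−S_dn) = (3.7745−117.6662)/(314.7545−193.3138) = -0.9378. V = [p*·3.7745 + (1−p*)·117.6662]/1.01 = 63.5711. B = V − Δ·S = 296.0031.
(3,3): S=403.5315. Δ = (V_up−V_dn)/(S_up−S_dn) = (201.5049−3.7745)/(512.4849−314.7545) = 1.0000. V = [p*·201.5049 + (1−p*)·3.7745]/1.01 = 95.6305. B = V − Δ·S = -307.9010.
(2,0): S=119.8548. Δ = (V_up−V_dn)/(S_up−S_dn) = (155.6854−214.4142)/(152.2156−93.4867) = -1.0000. V = [p*·155.6854 + (1−p*)·214.4142]/1.01 = 184.9977. B = V − Δ·S = 304.8525.
(2,1): S=195.1482. Δ = (V_up−V_dn)/(S_up−S_dn) = (63.5711−155.6854)/(247.8382−152.2156) = -0.9633. V = [p*·63.5711 + (1−p*)·155.6854]/1.01 = 111.3347. B = V − Δ·S = 299.3230.
(2,2): S=317.7413. Δ = (V_up−V_dn)/(S_up−S_dn) = (95.6305−63.5711)/(403.5315−247.8382) = 0.2059. V = [p*·95.6305 + (1−p*)·63.5711]/1.01 = 77.8410. B = V − Δ·S = 12.4138.
(1,0): S=153.6600. Δ = (V_up−V_dn)/(S_up−S_dn) = (111.3347−184.9977)/(195.1482−119.8548) = -0.9783. V = [p*·111.3347 + (1−p*)·184.9977]/1.01 = 148.9319. B = V − Δ·S = 299.2644.
(1,1): S=250.1900. Δ = (V_up−V_dn)/(S_up−S_dn) = (77.8410−111.3347)/(317.7413−195.1482) = -0.2732. V = [p*·77.8410 + (1−p*)·111.3347]/1.01 = 94.6665. B = V − Δ·S = 163.0211.
(0,0): S=197.0000. Δ = (V_up−V_dn)/(S_up−S_dn) = (94.6665−148.9319)/(250.1900−153.6600) = -0.5622. V = [p*·94.6665 + (1−p*)·148.9319]/1.01 = 122.2380. B = V − Δ·S = 232.9836.
Root portfolio cost Δ·197+B reproduces V0=122.2380.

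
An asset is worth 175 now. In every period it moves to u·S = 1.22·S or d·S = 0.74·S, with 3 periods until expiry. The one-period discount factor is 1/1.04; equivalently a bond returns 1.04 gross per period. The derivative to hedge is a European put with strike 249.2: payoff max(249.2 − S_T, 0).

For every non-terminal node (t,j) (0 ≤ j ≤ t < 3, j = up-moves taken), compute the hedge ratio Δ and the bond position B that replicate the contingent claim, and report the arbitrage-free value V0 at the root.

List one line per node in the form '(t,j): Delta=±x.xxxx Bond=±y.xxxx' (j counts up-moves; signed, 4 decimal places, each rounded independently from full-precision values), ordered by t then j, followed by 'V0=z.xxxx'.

(0,0): Delta=-0.7052 Bond=184.8261
(1,0): Delta=-1.0000 Bond=230.3994
(1,1): Delta=-0.5979 Bond=169.3109
(2,0): Delta=-1.0000 Bond=239.6154
(2,1): Delta=-1.0000 Bond=239.6154
(2,2): Delta=-0.4515 Bond=137.9641
V0=61.4211

Under the risk-neutral measure, an up-move has probability p* = (R−d)/(u−d) = 0.6250 and values discount at R = 1.04.
Terminal values V(3,·): V(3,0)=178.2858, V(3,1)=132.2874, V(3,2)=56.4522, V(3,3)=0.0000
Node (2,0) S=95.8300: V=(p*·132.2874+(1−p*)·178.2858)/1.04=143.7854; Δ=(132.2874−178.2858)/(116.9126−70.9142)=-1.0000; B=V−Δ·S=239.6154
Node (2,1) S=157.9900: V=(p*·56.4522+(1−p*)·132.2874)/1.04=81.6254; Δ=(56.4522−132.2874)/(192.7478−116.9126)=-1.0000; B=V−Δ·S=239.6154
Node (2,2) S=260.4700: V=(p*·0.0000+(1−p*)·56.4522)/1.04=20.3554; Δ=(0.0000−56.4522)/(317.7734−192.7478)=-0.4515; B=V−Δ·S=137.9641
Node (1,0) S=129.5000: V=(p*·81.6254+(1−p*)·143.7854)/1.04=100.8994; Δ=(81.6254−143.7854)/(157.9900−95.8300)=-1.0000; B=V−Δ·S=230.3994
Node (1,1) S=213.5000: V=(p*·20.3554+(1−p*)·81.6254)/1.04=41.6650; Δ=(20.3554−81.6254)/(260.4700−157.9900)=-0.5979; B=V−Δ·S=169.3109
Node (0,0) S=175.0000: V=(p*·41.6650+(1−p*)·100.8994)/1.04=61.4211; Δ=(41.6650−100.8994)/(213.5000−129.5000)=-0.7052; B=V−Δ·S=184.8261
The time-0 hedge costs 61.4211, which is the no-arbitrage price.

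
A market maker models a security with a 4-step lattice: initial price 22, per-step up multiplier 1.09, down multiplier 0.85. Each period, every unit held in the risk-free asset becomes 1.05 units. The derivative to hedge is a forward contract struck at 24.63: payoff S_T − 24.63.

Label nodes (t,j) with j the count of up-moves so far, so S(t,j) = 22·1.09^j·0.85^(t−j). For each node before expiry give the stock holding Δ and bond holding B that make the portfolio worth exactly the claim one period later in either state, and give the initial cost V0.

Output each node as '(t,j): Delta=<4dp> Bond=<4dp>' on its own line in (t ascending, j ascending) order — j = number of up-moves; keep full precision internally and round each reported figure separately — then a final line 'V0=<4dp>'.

Risk-neutral probability p* = (R−d)/(u−d) = (1.05−0.85)/(1.09−0.85) = 0.8333.
Terminal payoffs: V(4,0)=-13.1459, V(4,1)=-9.9033, V(4,2)=-5.7452, V(4,3)=-0.4130, V(4,4)=6.4248
(3,0): S=13.5107. Δ = (V_up−V_dn)/(S_up−S_dn) = (-9.9033−-13.1459)/(14.7267−11.4841) = 1.0000. V = [p*·-9.9033 + (1−p*)·-13.1459]/1.05 = -9.9464. B = V − Δ·S = -23.4571.
(3,1): S=17.3255. Δ = (V_up−V_dn)/(S_up−S_dn) = (-5.7452−-9.9033)/(18.8848−14.7267) = 1.0000. V = [p*·-5.7452 + (1−p*)·-9.9033]/1.05 = -6.1316. B = V − Δ·S = -23.4571.
(3,2): S=22.2175. Δ = (V_up−V_dn)/(S_up−S_dn) = (-0.4130−-5.7452)/(24.2170−18.8848) = 1.0000. V = [p*·-0.4130 + (1−p*)·-5.7452]/1.05 = -1.2397. B = V − Δ·S = -23.4571.
(3,3): S=28.4906. Δ = (V_up−V_dn)/(S_up−S_dn) = (6.4248−-0.4130)/(31.0548−24.2170) = 1.0000. V = [p*·6.4248 + (1−p*)·-0.4130]/1.05 = 5.0335. B = V − Δ·S = -23.4571.
(2,0): S=15.8950. Δ = (V_up−V_dn)/(S_up−S_dn) = (-6.1316−-9.9464)/(17.3255−13.5107) = 1.0000. V = [p*·-6.1316 + (1−p*)·-9.9464]/1.05 = -6.4451. B = V − Δ·S = -22.3401.
(2,1): S=20.3830. Δ = (V_up−V_dn)/(S_up−S_dn) = (-1.2397−-6.1316)/(22.2175−17.3255) = 1.0000. V = [p*·-1.2397 + (1−p*)·-6.1316]/1.05 = -1.9571. B = V − Δ·S = -22.3401.
(2,2): S=26.1382. Δ = (V_up−V_dn)/(S_up−S_dn) = (5.0335−-1.2397)/(28.4906−22.2175) = 1.0000. V = [p*·5.0335 + (1−p*)·-1.2397]/1.05 = 3.7981. B = V − Δ·S = -22.3401.
(1,0): S=18.7000. Δ = (V_up−V_dn)/(S_up−S_dn) = (-1.9571−-6.4451)/(20.3830−15.8950) = 1.0000. V = [p*·-1.9571 + (1−p*)·-6.4451]/1.05 = -2.5763. B = V − Δ·S = -21.2763.
(1,1): S=23.9800. Δ = (V_up−V_dn)/(S_up−S_dn) = (3.7981−-1.9571)/(26.1382−20.3830) = 1.0000. V = [p*·3.7981 + (1−p*)·-1.9571]/1.05 = 2.7037. B = V − Δ·S = -21.2763.
(0,0): S=22.0000. Δ = (V_up−V_dn)/(S_up−S_dn) = (2.7037−-2.5763)/(23.9800−18.7000) = 1.0000. V = [p*·2.7037 + (1−p*)·-2.5763]/1.05 = 1.7368. B = V − Δ·S = -20.2632.
Root portfolio cost Δ·22+B reproduces V0=1.7368.

(0,0): Delta=1.0000 Bond=-20.2632
(1,0): Delta=1.0000 Bond=-21.2763
(1,1): Delta=1.0000 Bond=-21.2763
(2,0): Delta=1.0000 Bond=-22.3401
(2,1): Delta=1.0000 Bond=-22.3401
(2,2): Delta=1.0000 Bond=-22.3401
(3,0): Delta=1.0000 Bond=-23.4571
(3,1): Delta=1.0000 Bond=-23.4571
(3,2): Delta=1.0000 Bond=-23.4571
(3,3): Delta=1.0000 Bond=-23.4571
V0=1.7368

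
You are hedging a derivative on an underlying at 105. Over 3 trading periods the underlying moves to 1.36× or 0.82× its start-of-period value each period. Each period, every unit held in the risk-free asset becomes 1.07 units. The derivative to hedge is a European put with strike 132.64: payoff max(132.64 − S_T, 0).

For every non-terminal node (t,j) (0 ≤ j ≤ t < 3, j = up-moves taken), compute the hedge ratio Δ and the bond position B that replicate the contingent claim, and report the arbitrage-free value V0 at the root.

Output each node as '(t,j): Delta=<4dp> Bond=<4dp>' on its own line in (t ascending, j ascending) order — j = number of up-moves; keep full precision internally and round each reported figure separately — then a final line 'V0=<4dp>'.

(0,0): Delta=-0.4499 Bond=68.6647
(1,0): Delta=-0.7524 Bond=99.5129
(1,1): Delta=-0.2384 Bond=43.2629
(2,0): Delta=-1.0000 Bond=123.9626
(2,1): Delta=-0.5792 Bond=86.1975
(2,2): Delta=0.0000 Bond=0.0000
V0=21.4249

Risk-neutral probability p* = (R−d)/(u−d) = (1.07−0.82)/(1.36−0.82) = 0.4630.
At expiry t=3: V(3,0)=74.7464, V(3,1)=36.6213, V(3,2)=0.0000, V(3,3)=0.0000
(2,0): S=70.6020. Δ = (V_up−V_dn)/(S_up−S_dn) = (36.6213−74.7464)/(96.0187−57.8936) = -1.0000. V = [p*·36.6213 + (1−p*)·74.7464]/1.07 = 53.3606. B = V − Δ·S = 123.9626.
(2,1): S=117.0960. Δ = (V_up−V_dn)/(S_up−S_dn) = (0.0000−36.6213)/(159.2506−96.0187) = -0.5792. V = [p*·0.0000 + (1−p*)·36.6213]/1.07 = 18.3804. B = V − Δ·S = 86.1975.
(2,2): S=194.2080. Δ = (V_up−V_dn)/(S_up−S_dn) = (0.0000−0.0000)/(264.1229−159.2506) = 0.0000. V = [p*·0.0000 + (1−p*)·0.0000]/1.07 = 0.0000. B = V − Δ·S = 0.0000.
(1,0): S=86.1000. Δ = (V_up−V_dn)/(S_up−S_dn) = (18.3804−53.3606)/(117.0960−70.6020) = -0.7524. V = [p*·18.3804 + (1−p*)·53.3606]/1.07 = 34.7346. B = V − Δ·S = 99.5129.
(1,1): S=142.8000. Δ = (V_up−V_dn)/(S_up−S_dn) = (0.0000−18.3804)/(194.2080−117.0960) = -0.2384. V = [p*·0.0000 + (1−p*)·18.3804]/1.07 = 9.2252. B = V − Δ·S = 43.2629.
(0,0): S=105.0000. Δ = (V_up−V_dn)/(S_up−S_dn) = (9.2252−34.7346)/(142.8000−86.1000) = -0.4499. V = [p*·9.2252 + (1−p*)·34.7346]/1.07 = 21.4249. B = V − Δ·S = 68.6647.
Each (Δ,B) replicates both successor values, so the strategy is self-financing and V0 is arbitrage-free.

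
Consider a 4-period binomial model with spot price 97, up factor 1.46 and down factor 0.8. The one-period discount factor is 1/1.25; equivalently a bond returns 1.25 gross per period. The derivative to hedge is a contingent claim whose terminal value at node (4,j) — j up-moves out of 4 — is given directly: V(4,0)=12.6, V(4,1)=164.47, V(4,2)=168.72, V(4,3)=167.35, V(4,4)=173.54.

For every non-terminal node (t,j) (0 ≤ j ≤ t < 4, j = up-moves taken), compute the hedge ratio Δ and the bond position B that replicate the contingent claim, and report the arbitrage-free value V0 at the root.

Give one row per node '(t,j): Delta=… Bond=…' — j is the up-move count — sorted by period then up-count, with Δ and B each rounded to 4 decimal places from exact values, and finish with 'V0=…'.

Under the risk-neutral measure, an up-move has probability p* = (R−d)/(u−d) = 0.6818 and values discount at R = 1.25.
Payoff layer (t=4): V(4,0)=12.6000, V(4,1)=164.4700, V(4,2)=168.7200, V(4,3)=167.3500, V(4,4)=173.5400
Node (3,0) S=49.6640: V=(p*·164.4700+(1−p*)·12.6000)/1.25=92.9182; Δ=(164.4700−12.6000)/(72.5094−39.7312)=4.6333; B=V−Δ·S=-137.1879
Node (3,1) S=90.6368: V=(p*·168.7200+(1−p*)·164.4700)/1.25=133.8942; Δ=(168.7200−164.4700)/(132.3297−72.5094)=0.0710; B=V−Δ·S=127.4548
Node (3,2) S=165.4122: V=(p*·167.3500+(1−p*)·168.7200)/1.25=134.2287; Δ=(167.3500−168.7200)/(241.5018−132.3297)=-0.0125; B=V−Δ·S=136.3045
Node (3,3) S=301.8772: V=(p*·173.5400+(1−p*)·167.3500)/1.25=137.2564; Δ=(173.5400−167.3500)/(440.7407−241.5018)=0.0311; B=V−Δ·S=127.8776
Node (2,0) S=62.0800: V=(p*·133.8942+(1−p*)·92.9182)/1.25=96.6851; Δ=(133.8942−92.9182)/(90.6368−49.6640)=1.0001; B=V−Δ·S=34.6002
Node (2,1) S=113.2960: V=(p*·134.2287+(1−p*)·133.8942)/1.25=107.2978; Δ=(134.2287−133.8942)/(165.4122−90.6368)=0.0045; B=V−Δ·S=106.7909
Node (2,2) S=206.7652: V=(p*·137.2564+(1−p*)·134.2287)/1.25=109.0344; Δ=(137.2564−134.2287)/(301.8772−165.4122)=0.0222; B=V−Δ·S=104.4471
Node (1,0) S=77.6000: V=(p*·107.2978+(1−p*)·96.6851)/1.25=83.1368; Δ=(107.2978−96.6851)/(113.2960−62.0800)=0.2072; B=V−Δ·S=67.0569
Node (1,1) S=141.6200: V=(p*·109.0344+(1−p*)·107.2978)/1.25=86.7855; Δ=(109.0344−107.2978)/(206.7652−113.2960)=0.0186; B=V−Δ·S=84.1543
Node (0,0) S=97.0000: V=(p*·86.7855+(1−p*)·83.1368)/1.25=68.4996; Δ=(86.7855−83.1368)/(141.6200−77.6000)=0.0570; B=V−Δ·S=62.9714
The time-0 hedge costs 68.4996, which is the no-arbitrage price.

(0,0): Delta=0.0570 Bond=62.9714
(1,0): Delta=0.2072 Bond=67.0569
(1,1): Delta=0.0186 Bond=84.1543
(2,0): Delta=1.0001 Bond=34.6002
(2,1): Delta=0.0045 Bond=106.7909
(2,2): Delta=0.0222 Bond=104.4471
(3,0): Delta=4.6333 Bond=-137.1879
(3,1): Delta=0.0710 Bond=127.4548
(3,2): Delta=-0.0125 Bond=136.3045
(3,3): Delta=0.0311 Bond=127.8776
V0=68.4996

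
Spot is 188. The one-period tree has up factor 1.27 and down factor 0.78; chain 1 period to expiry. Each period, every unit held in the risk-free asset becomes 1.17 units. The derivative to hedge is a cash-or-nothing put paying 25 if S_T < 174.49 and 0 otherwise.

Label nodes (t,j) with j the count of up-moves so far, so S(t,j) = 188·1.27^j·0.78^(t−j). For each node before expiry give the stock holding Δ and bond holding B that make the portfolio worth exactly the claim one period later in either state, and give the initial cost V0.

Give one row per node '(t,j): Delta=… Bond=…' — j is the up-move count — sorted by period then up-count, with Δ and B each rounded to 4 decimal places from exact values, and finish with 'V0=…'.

No-arbitrage ⇒ martingale measure with p* = (R−d)/(u−d) = 0.7959.
Terminal values V(1,·): V(1,0)=25.0000, V(1,1)=0.0000
  t=0,j=0: stock 188.0000 → up 238.7600 (V=0.0000), down 146.6400 (V=25.0000). Price 4.3607; hedge Δ=-0.2714, bond B=55.3811.
Check: Δ(0,0)·S0 + B(0,0) = 4.3607 = V0.

(0,0): Delta=-0.2714 Bond=55.3811
V0=4.3607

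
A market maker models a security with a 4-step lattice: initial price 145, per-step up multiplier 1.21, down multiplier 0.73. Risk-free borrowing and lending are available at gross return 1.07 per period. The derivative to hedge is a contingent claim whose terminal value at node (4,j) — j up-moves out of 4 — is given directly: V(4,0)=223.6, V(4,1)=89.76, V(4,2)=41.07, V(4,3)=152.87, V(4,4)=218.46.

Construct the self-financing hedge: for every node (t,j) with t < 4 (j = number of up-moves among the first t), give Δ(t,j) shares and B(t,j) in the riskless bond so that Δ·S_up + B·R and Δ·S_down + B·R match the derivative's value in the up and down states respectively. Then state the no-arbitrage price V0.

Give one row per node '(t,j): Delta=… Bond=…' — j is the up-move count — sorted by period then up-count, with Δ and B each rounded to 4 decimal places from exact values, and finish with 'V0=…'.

(0,0): Delta=0.7069 Bond=1.8868
(1,0): Delta=0.4227 Bond=32.0960
(1,1): Delta=0.7775 Bond=-10.3658
(2,0): Delta=-1.8527 Bond=210.1638
(2,1): Delta=0.9880 Bond=-38.0543
(2,2): Delta=0.7252 Bond=0.0110
(3,0): Delta=-4.9432 Bond=399.2040
(3,1): Delta=-1.0849 Bond=153.0929
(3,2): Delta=1.5029 Bond=-120.5226
(3,3): Delta=0.5320 Bond=49.6435
V0=104.3834

Under the risk-neutral measure, an up-move has probability p* = (R−d)/(u−d) = 0.7083 and values discount at R = 1.07.
Terminal values V(4,·): V(4,0)=223.6000, V(4,1)=89.7600, V(4,2)=41.0700, V(4,3)=152.8700, V(4,4)=218.4600
(3,0): S=56.4075. Δ = (V_up−V_dn)/(S_up−S_dn) = (89.7600−223.6000)/(68.2530−41.1774) = -4.9432. V = [p*·89.7600 + (1−p*)·223.6000]/1.07 = 120.3707. B = V − Δ·S = 399.2040.
(3,1): S=93.4973. Δ = (V_up−V_dn)/(S_up−S_dn) = (41.0700−89.7600)/(113.1317−68.2530) = -1.0849. V = [p*·41.0700 + (1−p*)·89.7600]/1.07 = 51.6554. B = V − Δ·S = 153.0929.
(3,2): S=154.9750. Δ = (V_up−V_dn)/(S_up−S_dn) = (152.8700−41.0700)/(187.5197−113.1317) = 1.5029. V = [p*·152.8700 + (1−p*)·41.0700]/1.07 = 112.3941. B = V − Δ·S = -120.5226.
(3,3): S=256.8763. Δ = (V_up−V_dn)/(S_up−S_dn) = (218.4600−152.8700)/(310.8204−187.5197) = 0.5320. V = [p*·218.4600 + (1−p*)·152.8700]/1.07 = 186.2893. B = V − Δ·S = 49.6435.
(2,0): S=77.2705. Δ = (V_up−V_dn)/(S_up−S_dn) = (51.6554−120.3707)/(93.4973−56.4075) = -1.8527. V = [p*·51.6554 + (1−p*)·120.3707]/1.07 = 67.0069. B = V − Δ·S = 210.1638.
(2,1): S=128.0785. Δ = (V_up−V_dn)/(S_up−S_dn) = (112.3941−51.6554)/(154.9750−93.4973) = 0.9880. V = [p*·112.3941 + (1−p*)·51.6554]/1.07 = 88.4847. B = V − Δ·S = -38.0543.
(2,2): S=212.2945. Δ = (V_up−V_dn)/(S_up−S_dn) = (186.2893−112.3941)/(256.8763−154.9750) = 0.7252. V = [p*·186.2893 + (1−p*)·112.3941]/1.07 = 153.9594. B = V − Δ·S = 0.0110.
(1,0): S=105.8500. Δ = (V_up−V_dn)/(S_up−S_dn) = (88.4847−67.0069)/(128.0785−77.2705) = 0.4227. V = [p*·88.4847 + (1−p*)·67.0069]/1.07 = 76.8414. B = V − Δ·S = 32.0960.
(1,1): S=175.4500. Δ = (V_up−V_dn)/(S_up−S_dn) = (153.9594−88.4847)/(212.2945−128.0785) = 0.7775. V = [p*·153.9594 + (1−p*)·88.4847]/1.07 = 126.0398. B = V − Δ·S = -10.3658.
(0,0): S=145.0000. Δ = (V_up−V_dn)/(S_up−S_dn) = (126.0398−76.8414)/(175.4500−105.8500) = 0.7069. V = [p*·126.0398 + (1−p*)·76.8414]/1.07 = 104.3834. B = V − Δ·S = 1.8868.
Each (Δ,B) replicates both successor values, so the strategy is self-financing and V0 is arbitrage-free.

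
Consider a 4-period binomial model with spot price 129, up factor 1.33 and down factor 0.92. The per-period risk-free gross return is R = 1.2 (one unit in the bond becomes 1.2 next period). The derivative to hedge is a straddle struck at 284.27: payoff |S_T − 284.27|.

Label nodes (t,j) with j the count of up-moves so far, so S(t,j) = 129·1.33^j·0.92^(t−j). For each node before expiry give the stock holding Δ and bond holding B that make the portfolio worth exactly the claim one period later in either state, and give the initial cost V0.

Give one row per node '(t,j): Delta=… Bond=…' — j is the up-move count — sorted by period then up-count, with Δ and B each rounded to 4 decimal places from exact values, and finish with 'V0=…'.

Since d<R<u, set p* = (R−d)/(u−d) = 0.6829; price each node as the discounted p*-expectation of its children.
Terminal values V(4,·): V(4,0)=191.8553, V(4,1)=150.6705, V(4,2)=91.1316, V(4,3)=5.0590, V(4,4)=119.3719
(3,0): S=100.4508. Δ = (V_up−V_dn)/(S_up−S_dn) = (150.6705−191.8553)/(133.5995−92.4147) = -1.0000. V = [p*·150.6705 + (1−p*)·191.8553]/1.2 = 136.4409. B = V − Δ·S = 236.8917.
(3,1): S=145.2168. Δ = (V_up−V_dn)/(S_up−S_dn) = (91.1316−150.6705)/(193.1384−133.5995) = -1.0000. V = [p*·91.1316 + (1−p*)·150.6705]/1.2 = 91.6748. B = V − Δ·S = 236.8917.
(3,2): S=209.9331. Δ = (V_up−V_dn)/(S_up−S_dn) = (5.0590−91.1316)/(279.2110−193.1384) = -1.0000. V = [p*·5.0590 + (1−p*)·91.1316]/1.2 = 26.9586. B = V − Δ·S = 236.8917.
(3,3): S=303.4902. Δ = (V_up−V_dn)/(S_up−S_dn) = (119.3719−5.0590)/(403.6419−279.2110) = 0.9187. V = [p*·119.3719 + (1−p*)·5.0590]/1.2 = 69.2720. B = V − Δ·S = -209.5399.
(2,0): S=109.1856. Δ = (V_up−V_dn)/(S_up−S_dn) = (91.6748−136.4409)/(145.2168−100.4508) = -1.0000. V = [p*·91.6748 + (1−p*)·136.4409]/1.2 = 88.2241. B = V − Δ·S = 197.4097.
(2,1): S=157.8444. Δ = (V_up−V_dn)/(S_up−S_dn) = (26.9586−91.6748)/(209.9331−145.2168) = -1.0000. V = [p*·26.9586 + (1−p*)·91.6748]/1.2 = 39.5653. B = V − Δ·S = 197.4097.
(2,2): S=228.1881. Δ = (V_up−V_dn)/(S_up−S_dn) = (69.2720−26.9586)/(303.4902−209.9331) = 0.4523. V = [p*·69.2720 + (1−p*)·26.9586]/1.2 = 46.5463. B = V − Δ·S = -56.6570.
(1,0): S=118.6800. Δ = (V_up−V_dn)/(S_up−S_dn) = (39.5653−88.2241)/(157.8444−109.1856) = -1.0000. V = [p*·39.5653 + (1−p*)·88.2241]/1.2 = 45.8281. B = V − Δ·S = 164.5081.
(1,1): S=171.5700. Δ = (V_up−V_dn)/(S_up−S_dn) = (46.5463−39.5653)/(228.1881−157.8444) = 0.0992. V = [p*·46.5463 + (1−p*)·39.5653]/1.2 = 36.9440. B = V − Δ·S = 19.9173.
(0,0): S=129.0000. Δ = (V_up−V_dn)/(S_up−S_dn) = (36.9440−45.8281)/(171.5700−118.6800) = -0.1680. V = [p*·36.9440 + (1−p*)·45.8281]/1.2 = 33.1341. B = V − Δ·S = 54.8026.
The time-0 hedge costs 33.1341, which is the no-arbitrage price.

(0,0): Delta=-0.1680 Bond=54.8026
(1,0): Delta=-1.0000 Bond=164.5081
(1,1): Delta=0.0992 Bond=19.9173
(2,0): Delta=-1.0000 Bond=197.4097
(2,1): Delta=-1.0000 Bond=197.4097
(2,2): Delta=0.4523 Bond=-56.6570
(3,0): Delta=-1.0000 Bond=236.8917
(3,1): Delta=-1.0000 Bond=236.8917
(3,2): Delta=-1.0000 Bond=236.8917
(3,3): Delta=0.9187 Bond=-209.5399
V0=33.1341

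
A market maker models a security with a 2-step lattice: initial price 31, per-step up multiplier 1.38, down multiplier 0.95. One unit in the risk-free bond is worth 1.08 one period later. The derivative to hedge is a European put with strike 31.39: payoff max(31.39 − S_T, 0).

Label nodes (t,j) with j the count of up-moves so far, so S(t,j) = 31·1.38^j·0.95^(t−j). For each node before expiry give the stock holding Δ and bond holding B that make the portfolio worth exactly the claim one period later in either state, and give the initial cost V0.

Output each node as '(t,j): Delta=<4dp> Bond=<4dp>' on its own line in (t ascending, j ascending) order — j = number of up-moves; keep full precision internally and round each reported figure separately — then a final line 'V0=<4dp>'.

(0,0): Delta=-0.1654 Bond=6.5507
(1,0): Delta=-0.2695 Bond=10.1405
(1,1): Delta=0.0000 Bond=0.0000
V0=1.4241

Risk-neutral probability p* = (R−d)/(u−d) = (1.08−0.95)/(1.38−0.95) = 0.3023.
Payoff layer (t=2): V(2,0)=3.4125, V(2,1)=0.0000, V(2,2)=0.0000
  t=1,j=0: stock 29.4500 → up 40.6410 (V=0.0000), down 27.9775 (V=3.4125). Price 2.2045; hedge Δ=-0.2695, bond B=10.1405.
  t=1,j=1: stock 42.7800 → up 59.0364 (V=0.0000), down 40.6410 (V=0.0000). Price 0.0000; hedge Δ=0.0000, bond B=0.0000.
  t=0,j=0: stock 31.0000 → up 42.7800 (V=0.0000), down 29.4500 (V=2.2045). Price 1.4241; hedge Δ=-0.1654, bond B=6.5507.
The time-0 hedge costs 1.4241, which is the no-arbitrage price.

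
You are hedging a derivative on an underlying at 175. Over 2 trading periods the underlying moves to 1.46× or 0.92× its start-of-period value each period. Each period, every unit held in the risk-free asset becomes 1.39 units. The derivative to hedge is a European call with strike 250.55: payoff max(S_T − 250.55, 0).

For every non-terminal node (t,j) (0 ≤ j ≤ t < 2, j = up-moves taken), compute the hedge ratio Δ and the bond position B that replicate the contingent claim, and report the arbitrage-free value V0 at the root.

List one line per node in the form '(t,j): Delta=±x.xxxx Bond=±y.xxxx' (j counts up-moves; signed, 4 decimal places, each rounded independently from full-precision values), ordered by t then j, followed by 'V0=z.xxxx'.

No-arbitrage ⇒ martingale measure with p* = (R−d)/(u−d) = 0.8704.
Terminal payoffs: V(2,0)=0.0000, V(2,1)=0.0000, V(2,2)=122.4800
  t=1,j=0: stock 161.0000 → up 235.0600 (V=0.0000), down 148.1200 (V=0.0000). Price 0.0000; hedge Δ=0.0000, bond B=0.0000.
  t=1,j=1: stock 255.5000 → up 373.0300 (V=122.4800), down 235.0600 (V=0.0000). Price 76.6928; hedge Δ=0.8877, bond B=-150.1220.
  t=0,j=0: stock 175.0000 → up 255.5000 (V=76.6928), down 161.0000 (V=0.0000). Price 48.0224; hedge Δ=0.8116, bond B=-94.0013.
Each (Δ,B) replicates both successor values, so the strategy is self-financing and V0 is arbitrage-free.

(0,0): Delta=0.8116 Bond=-94.0013
(1,0): Delta=0.0000 Bond=0.0000
(1,1): Delta=0.8877 Bond=-150.1220
V0=48.0224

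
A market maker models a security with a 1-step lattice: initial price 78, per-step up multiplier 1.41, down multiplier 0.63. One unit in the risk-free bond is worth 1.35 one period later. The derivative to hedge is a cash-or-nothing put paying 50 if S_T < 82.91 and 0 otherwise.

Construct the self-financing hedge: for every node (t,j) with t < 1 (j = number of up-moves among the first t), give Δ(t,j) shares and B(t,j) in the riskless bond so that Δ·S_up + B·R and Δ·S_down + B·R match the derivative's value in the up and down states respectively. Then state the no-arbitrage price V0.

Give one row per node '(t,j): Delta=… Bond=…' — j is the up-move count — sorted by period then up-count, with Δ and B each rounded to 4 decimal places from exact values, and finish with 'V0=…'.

(0,0): Delta=-0.8218 Bond=66.9516
V0=2.8490

The replicating-portfolio and risk-neutral prices coincide; use p* = (1.35−0.63)/(1.41−0.63) = 0.9231 for the latter.
Payoff layer (t=1): V(1,0)=50.0000, V(1,1)=0.0000
Node (0,0) S=78.0000: V=(p*·0.0000+(1−p*)·50.0000)/1.35=2.8490; Δ=(0.0000−50.0000)/(109.9800−49.1400)=-0.8218; B=V−Δ·S=66.9516
The time-0 hedge costs 2.8490, which is the no-arbitrage price.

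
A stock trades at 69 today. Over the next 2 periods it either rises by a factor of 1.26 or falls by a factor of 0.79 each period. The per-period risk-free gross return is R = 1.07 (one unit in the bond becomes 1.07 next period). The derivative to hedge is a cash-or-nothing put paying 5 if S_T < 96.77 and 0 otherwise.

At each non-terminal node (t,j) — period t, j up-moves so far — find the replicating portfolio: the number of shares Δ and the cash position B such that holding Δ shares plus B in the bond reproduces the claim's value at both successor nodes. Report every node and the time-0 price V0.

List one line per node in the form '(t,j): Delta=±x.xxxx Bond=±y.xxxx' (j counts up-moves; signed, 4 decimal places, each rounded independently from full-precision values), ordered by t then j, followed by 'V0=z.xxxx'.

Since d<R<u, set p* = (R−d)/(u−d) = 0.5957; price each node as the discounted p*-expectation of its children.
Terminal payoffs: V(2,0)=5.0000, V(2,1)=5.0000, V(2,2)=0.0000
  t=1,j=0: stock 54.5100 → up 68.6826 (V=5.0000), down 43.0629 (V=5.0000). Price 4.6729; hedge Δ=0.0000, bond B=4.6729.
  t=1,j=1: stock 86.9400 → up 109.5444 (V=0.0000), down 68.6826 (V=5.0000). Price 1.8890; hedge Δ=-0.1224, bond B=12.5273.
  t=0,j=0: stock 69.0000 → up 86.9400 (V=1.8890), down 54.5100 (V=4.6729). Price 2.8172; hedge Δ=-0.0858, bond B=8.7403.
Each (Δ,B) replicates both successor values, so the strategy is self-financing and V0 is arbitrage-free.

(0,0): Delta=-0.0858 Bond=8.7403
(1,0): Delta=0.0000 Bond=4.6729
(1,1): Delta=-0.1224 Bond=12.5273
V0=2.8172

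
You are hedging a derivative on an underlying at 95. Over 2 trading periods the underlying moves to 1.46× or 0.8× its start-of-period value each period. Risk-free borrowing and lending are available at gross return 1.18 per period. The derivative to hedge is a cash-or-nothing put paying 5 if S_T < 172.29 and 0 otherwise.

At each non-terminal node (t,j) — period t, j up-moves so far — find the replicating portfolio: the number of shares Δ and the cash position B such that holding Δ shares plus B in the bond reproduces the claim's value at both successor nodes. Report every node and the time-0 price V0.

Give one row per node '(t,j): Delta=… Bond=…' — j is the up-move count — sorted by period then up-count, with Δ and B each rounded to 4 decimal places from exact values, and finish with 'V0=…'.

The replicating-portfolio and risk-neutral prices coincide; use p* = (1.18−0.8)/(1.46−0.8) = 0.5758 for the latter.
Terminal payoffs: V(2,0)=5.0000, V(2,1)=5.0000, V(2,2)=0.0000
  t=1,j=0: stock 76.0000 → up 110.9600 (V=5.0000), down 60.8000 (V=5.0000). Price 4.2373; hedge Δ=0.0000, bond B=4.2373.
  t=1,j=1: stock 138.7000 → up 202.5020 (V=0.0000), down 110.9600 (V=5.0000). Price 1.7976; hedge Δ=-0.0546, bond B=9.3734.
  t=0,j=0: stock 95.0000 → up 138.7000 (V=1.7976), down 76.0000 (V=4.2373). Price 2.4005; hedge Δ=-0.0389, bond B=6.0970.
Root portfolio cost Δ·95+B reproduces V0=2.4005.

(0,0): Delta=-0.0389 Bond=6.0970
(1,0): Delta=0.0000 Bond=4.2373
(1,1): Delta=-0.0546 Bond=9.3734
V0=2.4005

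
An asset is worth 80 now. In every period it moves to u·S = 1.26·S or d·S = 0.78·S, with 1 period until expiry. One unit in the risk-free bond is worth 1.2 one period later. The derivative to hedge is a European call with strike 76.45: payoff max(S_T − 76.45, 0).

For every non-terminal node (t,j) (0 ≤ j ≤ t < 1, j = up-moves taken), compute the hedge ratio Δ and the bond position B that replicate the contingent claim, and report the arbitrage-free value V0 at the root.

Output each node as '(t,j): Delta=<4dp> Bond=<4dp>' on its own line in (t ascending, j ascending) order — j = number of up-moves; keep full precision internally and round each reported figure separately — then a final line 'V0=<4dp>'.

Since d<R<u, set p* = (R−d)/(u−d) = 0.8750; price each node as the discounted p*-expectation of its children.
Terminal values V(1,·): V(1,0)=0.0000, V(1,1)=24.3500
  t=0,j=0: stock 80.0000 → up 100.8000 (V=24.3500), down 62.4000 (V=0.0000). Price 17.7552; hedge Δ=0.6341, bond B=-32.9740.
The time-0 hedge costs 17.7552, which is the no-arbitrage price.

(0,0): Delta=0.6341 Bond=-32.9740
V0=17.7552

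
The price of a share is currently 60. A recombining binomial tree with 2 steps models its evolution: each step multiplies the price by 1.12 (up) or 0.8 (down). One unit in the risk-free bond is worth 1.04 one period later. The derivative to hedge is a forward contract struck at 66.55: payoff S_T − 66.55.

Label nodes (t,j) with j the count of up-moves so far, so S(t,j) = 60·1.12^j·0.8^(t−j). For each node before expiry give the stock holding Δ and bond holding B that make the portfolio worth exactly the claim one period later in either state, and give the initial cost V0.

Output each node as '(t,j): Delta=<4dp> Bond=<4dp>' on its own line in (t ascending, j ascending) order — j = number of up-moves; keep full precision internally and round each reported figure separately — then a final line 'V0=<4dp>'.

No-arbitrage ⇒ martingale measure with p* = (R−d)/(u−d) = 0.7500.
Payoff layer (t=2): V(2,0)=-28.1500, V(2,1)=-12.7900, V(2,2)=8.7140
Node (1,0) S=48.0000: V=(p*·-12.7900+(1−p*)·-28.1500)/1.04=-15.9904; Δ=(-12.7900−-28.1500)/(53.7600−38.4000)=1.0000; B=V−Δ·S=-63.9904
Node (1,1) S=67.2000: V=(p*·8.7140+(1−p*)·-12.7900)/1.04=3.2096; Δ=(8.7140−-12.7900)/(75.2640−53.7600)=1.0000; B=V−Δ·S=-63.9904
Node (0,0) S=60.0000: V=(p*·3.2096+(1−p*)·-15.9904)/1.04=-1.5292; Δ=(3.2096−-15.9904)/(67.2000−48.0000)=1.0000; B=V−Δ·S=-61.5292
Check: Δ(0,0)·S0 + B(0,0) = -1.5292 = V0.

(0,0): Delta=1.0000 Bond=-61.5292
(1,0): Delta=1.0000 Bond=-63.9904
(1,1): Delta=1.0000 Bond=-63.9904
V0=-1.5292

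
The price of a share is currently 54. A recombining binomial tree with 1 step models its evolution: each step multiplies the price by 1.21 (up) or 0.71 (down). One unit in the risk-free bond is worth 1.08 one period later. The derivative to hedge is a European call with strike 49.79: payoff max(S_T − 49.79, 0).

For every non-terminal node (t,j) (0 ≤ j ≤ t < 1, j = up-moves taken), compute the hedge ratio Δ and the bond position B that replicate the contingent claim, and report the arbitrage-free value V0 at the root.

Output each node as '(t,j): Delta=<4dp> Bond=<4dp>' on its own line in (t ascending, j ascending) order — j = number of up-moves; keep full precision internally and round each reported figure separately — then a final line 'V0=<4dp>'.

The replicating-portfolio and risk-neutral prices coincide; use p* = (1.08−0.71)/(1.21−0.71) = 0.7400 for the latter.
Terminal values V(1,·): V(1,0)=0.0000, V(1,1)=15.5500
  t=0,j=0: stock 54.0000 → up 65.3400 (V=15.5500), down 38.3400 (V=0.0000). Price 10.6546; hedge Δ=0.5759, bond B=-20.4454.
The time-0 hedge costs 10.6546, which is the no-arbitrage price.

(0,0): Delta=0.5759 Bond=-20.4454
V0=10.6546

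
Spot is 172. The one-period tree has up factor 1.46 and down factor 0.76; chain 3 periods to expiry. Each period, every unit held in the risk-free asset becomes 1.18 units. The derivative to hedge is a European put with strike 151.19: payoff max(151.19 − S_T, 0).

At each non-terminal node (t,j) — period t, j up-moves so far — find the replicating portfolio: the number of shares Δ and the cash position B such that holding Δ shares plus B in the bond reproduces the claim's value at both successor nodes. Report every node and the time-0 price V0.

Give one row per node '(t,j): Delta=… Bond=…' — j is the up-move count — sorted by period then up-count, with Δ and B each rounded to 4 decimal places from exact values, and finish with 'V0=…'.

The replicating-portfolio and risk-neutral prices coincide; use p* = (1.18−0.76)/(1.46−0.76) = 0.6000 for the latter.
Terminal values V(3,·): V(3,0)=75.6861, V(3,1)=6.1431, V(3,2)=0.0000, V(3,3)=0.0000
Node (2,0) S=99.3472: V=(p*·6.1431+(1−p*)·75.6861)/1.18=28.7799; Δ=(6.1431−75.6861)/(145.0469−75.5039)=-1.0000; B=V−Δ·S=128.1271
Node (2,1) S=190.8512: V=(p*·0.0000+(1−p*)·6.1431)/1.18=2.0824; Δ=(0.0000−6.1431)/(278.6428−145.0469)=-0.0460; B=V−Δ·S=10.8582
Node (2,2) S=366.6352: V=(p*·0.0000+(1−p*)·0.0000)/1.18=0.0000; Δ=(0.0000−0.0000)/(535.2874−278.6428)=0.0000; B=V−Δ·S=0.0000
Node (1,0) S=130.7200: V=(p*·2.0824+(1−p*)·28.7799)/1.18=10.8148; Δ=(2.0824−28.7799)/(190.8512−99.3472)=-0.2918; B=V−Δ·S=48.9541
Node (1,1) S=251.1200: V=(p*·0.0000+(1−p*)·2.0824)/1.18=0.7059; Δ=(0.0000−2.0824)/(366.6352−190.8512)=-0.0118; B=V−Δ·S=3.6808
Node (0,0) S=172.0000: V=(p*·0.7059+(1−p*)·10.8148)/1.18=4.0249; Δ=(0.7059−10.8148)/(251.1200−130.7200)=-0.0840; B=V−Δ·S=18.4662
The time-0 hedge costs 4.0249, which is the no-arbitrage price.

(0,0): Delta=-0.0840 Bond=18.4662
(1,0): Delta=-0.2918 Bond=48.9541
(1,1): Delta=-0.0118 Bond=3.6808
(2,0): Delta=-1.0000 Bond=128.1271
(2,1): Delta=-0.0460 Bond=10.8582
(2,2): Delta=0.0000 Bond=0.0000
V0=4.0249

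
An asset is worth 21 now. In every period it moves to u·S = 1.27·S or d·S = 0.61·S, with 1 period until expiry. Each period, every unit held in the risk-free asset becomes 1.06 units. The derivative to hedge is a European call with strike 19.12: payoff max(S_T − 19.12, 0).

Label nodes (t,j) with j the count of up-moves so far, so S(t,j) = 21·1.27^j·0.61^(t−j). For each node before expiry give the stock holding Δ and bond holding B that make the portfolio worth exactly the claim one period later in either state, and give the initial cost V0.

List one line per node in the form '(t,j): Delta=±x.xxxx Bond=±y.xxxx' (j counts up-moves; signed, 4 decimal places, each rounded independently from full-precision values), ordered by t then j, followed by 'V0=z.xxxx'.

(0,0): Delta=0.5447 Bond=-6.5830
V0=4.8563

Since d<R<u, set p* = (R−d)/(u−d) = 0.6818; price each node as the discounted p*-expectation of its children.
At expiry t=1: V(1,0)=0.0000, V(1,1)=7.5500
(0,0): S=21.0000. Δ = (V_up−V_dn)/(S_up−S_dn) = (7.5500−0.0000)/(26.6700−12.8100) = 0.5447. V = [p*·7.5500 + (1−p*)·0.0000]/1.06 = 4.8563. B = V − Δ·S = -6.5830.
Each (Δ,B) replicates both successor values, so the strategy is self-financing and V0 is arbitrage-free.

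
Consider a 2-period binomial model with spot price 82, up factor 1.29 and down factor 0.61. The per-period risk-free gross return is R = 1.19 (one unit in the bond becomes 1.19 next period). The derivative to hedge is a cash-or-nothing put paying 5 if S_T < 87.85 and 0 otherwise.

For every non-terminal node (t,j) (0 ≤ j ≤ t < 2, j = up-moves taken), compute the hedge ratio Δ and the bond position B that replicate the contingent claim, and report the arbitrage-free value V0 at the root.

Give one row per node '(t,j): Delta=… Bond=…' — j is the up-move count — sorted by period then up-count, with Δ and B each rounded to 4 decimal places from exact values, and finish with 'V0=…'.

The replicating-portfolio and risk-neutral prices coincide; use p* = (1.19−0.61)/(1.29−0.61) = 0.8529 for the latter.
At expiry t=2: V(2,0)=5.0000, V(2,1)=5.0000, V(2,2)=0.0000
(1,0): S=50.0200. Δ = (V_up−V_dn)/(S_up−S_dn) = (5.0000−5.0000)/(64.5258−30.5122) = 0.0000. V = [p*·5.0000 + (1−p*)·5.0000]/1.19 = 4.2017. B = V − Δ·S = 4.2017.
(1,1): S=105.7800. Δ = (V_up−V_dn)/(S_up−S_dn) = (0.0000−5.0000)/(136.4562−64.5258) = -0.0695. V = [p*·0.0000 + (1−p*)·5.0000]/1.19 = 0.6179. B = V − Δ·S = 7.9708.
(0,0): S=82.0000. Δ = (V_up−V_dn)/(S_up−S_dn) = (0.6179−4.2017)/(105.7800−50.0200) = -0.0643. V = [p*·0.6179 + (1−p*)·4.2017]/1.19 = 0.9621. B = V − Δ·S = 6.2324.
Self-financing check: at every node Δ·S+B equals the discounted successor values.

(0,0): Delta=-0.0643 Bond=6.2324
(1,0): Delta=0.0000 Bond=4.2017
(1,1): Delta=-0.0695 Bond=7.9708
V0=0.9621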